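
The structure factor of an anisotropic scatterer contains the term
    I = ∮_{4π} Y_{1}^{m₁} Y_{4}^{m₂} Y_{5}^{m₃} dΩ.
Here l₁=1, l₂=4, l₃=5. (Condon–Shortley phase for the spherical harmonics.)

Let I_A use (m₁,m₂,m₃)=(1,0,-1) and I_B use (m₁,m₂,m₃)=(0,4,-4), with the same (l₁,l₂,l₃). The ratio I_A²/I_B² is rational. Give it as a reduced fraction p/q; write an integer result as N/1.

Shared (l₁,l₂,l₃)=(1,4,5): N and (l;000)² cancel in I_A²/I_B².
A: Δ = 0!·2!·8!/11! = 1/495; Racah Σ t=0..0: t=0:+1/1152 = 1/1152; ⇒ 3j(1 4 5; 1 0 -1)² = 1/33, sgn +1
B: Δ = 0!·2!·8!/11! = 1/495; Racah Σ t=0..0: t=0:+1/40320 = 1/40320; ⇒ 3j(1 4 5; 0 4 -4)² = 1/55, sgn -1
I_A²/I_B² = (1/33)/(1/55) = 5/3

5/3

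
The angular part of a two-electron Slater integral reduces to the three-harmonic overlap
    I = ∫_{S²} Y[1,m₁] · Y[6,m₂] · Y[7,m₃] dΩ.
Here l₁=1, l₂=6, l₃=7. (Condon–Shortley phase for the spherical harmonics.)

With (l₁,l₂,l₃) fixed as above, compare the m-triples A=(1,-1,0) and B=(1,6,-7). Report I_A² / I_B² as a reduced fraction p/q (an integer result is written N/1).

3/13

Shared (l₁,l₂,l₃)=(1,6,7): N and (l;000)² cancel in I_A²/I_B².
A: Δ = 0!·2!·12!/15! = 1/1365; Racah Σ t=0..0: t=0:+1/1209600 = 1/1209600; ⇒ 3j(1 6 7; 1 -1 0)² = 1/65, sgn -1
B: Δ = 0!·2!·12!/15! = 1/1365; Racah Σ t=0..0: t=0:+1/958003200 = 1/958003200; ⇒ 3j(1 6 7; 1 6 -7)² = 1/15, sgn +1
I_A²/I_B² = (1/65)/(1/15) = 3/13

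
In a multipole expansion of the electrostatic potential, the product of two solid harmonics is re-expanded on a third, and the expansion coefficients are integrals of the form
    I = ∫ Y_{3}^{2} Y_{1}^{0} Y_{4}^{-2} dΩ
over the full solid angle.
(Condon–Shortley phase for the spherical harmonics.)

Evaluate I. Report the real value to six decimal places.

Rules hold: Σm=0, L=8 even, 2≤4≤4.
N = 7·3·9 = 189
Δ = 0!·6!·2!/9! = 1/252
Racah Σ t=0..0: t=0:+1/36 = 1/36
⇒ 3j(3 1 4; 0 0 0)² = 4/63, sgn +1
Racah Σ t=0..0: t=0:+1/120 = 1/120
⇒ 3j(3 1 4; 2 0 -2)² = 1/21, sgn +1
4πI² = N·(3j₀)²·(3jₘ)² = 4/7
I = +1·√(0.571429/4π) = 0.21324362

0.213244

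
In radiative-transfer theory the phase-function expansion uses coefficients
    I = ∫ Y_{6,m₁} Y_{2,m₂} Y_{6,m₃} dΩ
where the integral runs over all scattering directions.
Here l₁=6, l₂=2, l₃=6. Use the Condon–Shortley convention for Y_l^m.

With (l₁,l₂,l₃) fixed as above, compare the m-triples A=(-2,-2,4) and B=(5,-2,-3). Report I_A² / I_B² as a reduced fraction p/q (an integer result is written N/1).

l's match ⇒ only the (l;m) 3-j factors differ between A and B.
A: triangle coeff Δ(6,2,6) = 1/90090; Σ_t [0,0]: t=0:+1/322560 = 1/322560; (3j)²=18/1001 [(6 2 6; -2 -2 4)], sign=+1
B: triangle coeff Δ(6,2,6) = 1/90090; Σ_t [0,0]: t=0:+1/1451520 = 1/1451520; (3j)²=1/91 [(6 2 6; 5 -2 -3)], sign=-1
I_A²/I_B² = (18/1001)/(1/91) = 18/11

18/11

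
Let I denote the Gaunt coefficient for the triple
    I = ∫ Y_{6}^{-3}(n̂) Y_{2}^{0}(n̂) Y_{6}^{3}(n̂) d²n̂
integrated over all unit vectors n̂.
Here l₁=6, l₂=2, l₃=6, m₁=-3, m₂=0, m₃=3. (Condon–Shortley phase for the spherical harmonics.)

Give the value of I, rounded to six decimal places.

m-sum 0 ✓  L=14 even ✓  4≤6≤8 ✓
Π(2lᵢ+1) = 13×5×13 = 845
triangle coeff Δ(6,2,6) = 1/90090
Σ_t [0,2]: t=0:+1/69120 t=1:−1/14400 t=2:+1/69120 = -7/172800
(3j)²=14/715 [(6 2 6; 0 0 0)], sign=-1
Σ_t [0,2]: t=0:+1/1451520 t=1:−1/80640 t=2:+1/120960 = -1/290304
(3j)²=5/2002 [(6 2 6; -3 0 3)], sign=+1
⇒ 4πI² = 5/121
I = (-1)√(5/121/(4π)) = -0.05734392

-0.057344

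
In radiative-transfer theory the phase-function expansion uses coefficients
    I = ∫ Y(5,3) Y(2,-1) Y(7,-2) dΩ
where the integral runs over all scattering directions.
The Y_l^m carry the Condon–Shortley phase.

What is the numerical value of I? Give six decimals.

0.107507

m-sum 0 ✓  L=14 even ✓  3≤7≤7 ✓
Π(2lᵢ+1) = 11×5×15 = 825
triangle coeff Δ(5,2,7) = 1/15015
Σ_t [0,0]: t=0:+1/57600 = 1/57600
(3j)²=21/715 [(5 2 7; 0 0 0)], sign=-1
Σ_t [0,0]: t=0:+1/483840 = 1/483840
(3j)²=6/1001 [(5 2 7; 3 -1 -2)], sign=-1
⇒ 4πI² = 270/1859
I = (+1)√(270/1859/(4π)) = 0.10750713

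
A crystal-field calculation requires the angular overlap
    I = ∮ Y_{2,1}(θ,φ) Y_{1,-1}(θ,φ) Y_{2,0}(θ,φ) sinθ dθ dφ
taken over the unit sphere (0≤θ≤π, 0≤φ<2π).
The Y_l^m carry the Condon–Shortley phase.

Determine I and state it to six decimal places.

0.000000

l₁+l₂+l₃=5 is odd: 3j(l;000)=0 ⇒ I=0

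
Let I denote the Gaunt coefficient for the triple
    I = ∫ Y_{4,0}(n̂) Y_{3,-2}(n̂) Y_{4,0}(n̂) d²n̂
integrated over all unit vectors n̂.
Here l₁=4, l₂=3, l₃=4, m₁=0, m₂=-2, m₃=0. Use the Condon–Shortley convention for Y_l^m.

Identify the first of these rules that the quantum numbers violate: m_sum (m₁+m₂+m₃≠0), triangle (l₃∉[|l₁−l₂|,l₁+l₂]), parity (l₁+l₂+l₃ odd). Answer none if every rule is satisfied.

m_sum

azimuthal sum: 0 − 2 + 0 = -2  ✗
1 ≤ 4 ≤ 7 (triangle on l)
L = 4 + 3 + 4 = 11 (odd)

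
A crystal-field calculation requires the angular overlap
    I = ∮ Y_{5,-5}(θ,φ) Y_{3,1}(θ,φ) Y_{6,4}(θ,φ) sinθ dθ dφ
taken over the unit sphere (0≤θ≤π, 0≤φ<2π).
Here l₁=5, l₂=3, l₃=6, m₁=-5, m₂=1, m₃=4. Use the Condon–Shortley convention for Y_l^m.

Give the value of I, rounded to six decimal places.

Checks pass: Σm=0; 14 even; l₃=6∈[2,8].
(2·5+1)(2·3+1)(2·6+1) = 1001
Δ: 2! 8! 4! / 15! → 1/675675
sum: t=0:+1/8640 t=1:−1/2304 t=2:+1/8640 = -7/34560
3j²(5 3 6; 0 0 0) = Δ·Π!·Σ² = 7/429  (sign -1)
sum: t=2:+1/322560 = 1/322560
3j²(5 3 6; -5 1 4) = Δ·Π!·Σ² = 18/1001  (sign +1)
combine: 4πI² = 1001·7/429·18/1001 = 42/143
take √, sign -1: I = -0.15288036

-0.152880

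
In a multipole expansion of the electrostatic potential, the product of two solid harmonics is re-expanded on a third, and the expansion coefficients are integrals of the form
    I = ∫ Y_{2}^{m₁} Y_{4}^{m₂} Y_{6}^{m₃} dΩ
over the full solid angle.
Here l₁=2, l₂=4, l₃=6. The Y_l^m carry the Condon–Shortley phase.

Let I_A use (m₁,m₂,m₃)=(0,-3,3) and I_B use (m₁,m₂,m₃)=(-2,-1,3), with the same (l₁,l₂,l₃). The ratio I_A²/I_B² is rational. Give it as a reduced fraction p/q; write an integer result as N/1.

l's match ⇒ only the (l;m) 3-j factors differ between A and B.
A: triangle coeff Δ(2,4,6) = 1/6435; Σ_t [0,0]: t=0:+1/20160 = 1/20160; (3j)²=12/715 [(2 4 6; 0 -3 3)], sign=-1
B: triangle coeff Δ(2,4,6) = 1/6435; Σ_t [0,0]: t=0:+1/17280 = 1/17280; (3j)²=14/715 [(2 4 6; -2 -1 3)], sign=-1
I_A²/I_B² = (12/715)/(14/715) = 6/7

6/7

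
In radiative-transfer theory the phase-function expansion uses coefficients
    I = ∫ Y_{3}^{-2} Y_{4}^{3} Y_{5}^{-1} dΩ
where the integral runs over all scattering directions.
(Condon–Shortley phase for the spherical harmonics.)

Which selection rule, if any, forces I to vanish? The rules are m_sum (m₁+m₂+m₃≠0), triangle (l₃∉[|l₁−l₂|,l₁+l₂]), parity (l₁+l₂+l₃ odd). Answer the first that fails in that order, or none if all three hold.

m₁+m₂+m₃ = -2 + 3 − 1 = 0  ✓
triangle: |3−4|=1 ≤ l₃=5 ≤ 3+4=7  ✓
parity: l₁+l₂+l₃ = 12 is even  ✓

none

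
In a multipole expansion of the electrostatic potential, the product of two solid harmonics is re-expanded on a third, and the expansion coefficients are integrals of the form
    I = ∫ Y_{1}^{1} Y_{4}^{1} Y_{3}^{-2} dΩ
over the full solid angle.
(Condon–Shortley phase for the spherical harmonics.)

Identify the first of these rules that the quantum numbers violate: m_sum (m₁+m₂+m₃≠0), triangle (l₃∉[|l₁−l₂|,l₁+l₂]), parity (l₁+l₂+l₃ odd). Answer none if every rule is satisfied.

Σmᵢ = 0  ✓
l₃∈[|l₁−l₂|,l₁+l₂]=[3,5], have l₃=3  ✓
Σlᵢ = 8 ⇒ even  ✓

none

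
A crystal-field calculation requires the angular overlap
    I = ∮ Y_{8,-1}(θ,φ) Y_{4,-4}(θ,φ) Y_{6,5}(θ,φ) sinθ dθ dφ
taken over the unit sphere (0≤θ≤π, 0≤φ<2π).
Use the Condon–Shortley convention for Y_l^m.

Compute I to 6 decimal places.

Checks pass: Σm=0; 18 even; l₃=6∈[4,12].
(2·8+1)(2·4+1)(2·6+1) = 1989
Δ: 6! 10! 2! / 19! → 1/23279256
sum: t=2:+1/1658880 t=3:−1/518400 t=4:+1/1658880 = -1/1382400
3j²(8 4 6; 0 0 0) = Δ·Π!·Σ² = 504/46189  (sign -1)
sum: t=0:+1/522547200 = 1/522547200
3j²(8 4 6; -1 -4 5) = Δ·Π!·Σ² = 35/75582  (sign -1)
combine: 4πI² = 1989·504/46189·35/75582 = 8820/877591
take √, sign +1: I = 0.02828025

0.028280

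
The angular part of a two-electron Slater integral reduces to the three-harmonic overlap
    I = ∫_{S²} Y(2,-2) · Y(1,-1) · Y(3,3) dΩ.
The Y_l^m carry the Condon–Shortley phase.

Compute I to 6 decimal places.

Rules hold: Σm=0, L=6 even, 1≤3≤3.
N = 5·3·7 = 105
Δ = 0!·4!·2!/7! = 1/105
Racah Σ t=0..0: t=0:+1/4 = 1/4
⇒ 3j(2 1 3; 0 0 0)² = 3/35, sgn -1
Racah Σ t=0..0: t=0:+1/48 = 1/48
⇒ 3j(2 1 3; -2 -1 3)² = 1/7, sgn +1
4πI² = N·(3j₀)²·(3jₘ)² = 9/7
I = -1·√(1.28571/4π) = -0.31986543

-0.319865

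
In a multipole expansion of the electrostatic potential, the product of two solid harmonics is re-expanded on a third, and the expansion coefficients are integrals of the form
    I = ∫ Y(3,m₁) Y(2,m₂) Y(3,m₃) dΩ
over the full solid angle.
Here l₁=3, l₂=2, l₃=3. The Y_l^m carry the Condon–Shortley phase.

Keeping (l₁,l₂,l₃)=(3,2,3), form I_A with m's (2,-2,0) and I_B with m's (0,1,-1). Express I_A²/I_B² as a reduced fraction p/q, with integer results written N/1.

10/1

Shared (l₁,l₂,l₃)=(3,2,3): N and (l;000)² cancel in I_A²/I_B².
A: Δ = 2!·4!·2!/9! = 1/3780; Racah Σ t=0..0: t=0:+1/24 = 1/24; ⇒ 3j(3 2 3; 2 -2 0)² = 1/21, sgn -1
B: Δ = 2!·4!·2!/9! = 1/3780; Racah Σ t=1..2: t=1:−1/8 t=2:+1/12 = -1/24; ⇒ 3j(3 2 3; 0 1 -1)² = 1/210, sgn -1
I_A²/I_B² = (1/21)/(1/210) = 10/1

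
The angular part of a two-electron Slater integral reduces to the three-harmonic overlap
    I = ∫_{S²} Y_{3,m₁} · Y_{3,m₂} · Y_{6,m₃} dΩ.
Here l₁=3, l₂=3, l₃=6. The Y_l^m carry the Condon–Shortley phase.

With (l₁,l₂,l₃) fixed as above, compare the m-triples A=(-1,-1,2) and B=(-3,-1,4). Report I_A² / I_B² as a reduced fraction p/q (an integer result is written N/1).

2/1

Same 3,3,6: normalisation and zero-m 3j drop out of the ratio.
A: Δ: 0! 6! 6! / 13! → 1/12012; sum: t=0:+1/2304 = 1/2304; 3j²(3 3 6; -1 -1 2) = Δ·Π!·Σ² = 5/143  (sign +1)
B: Δ: 0! 6! 6! / 13! → 1/12012; sum: t=0:+1/34560 = 1/34560; 3j²(3 3 6; -3 -1 4) = Δ·Π!·Σ² = 5/286  (sign +1)
I_A²/I_B² = (5/143)/(5/286) = 2/1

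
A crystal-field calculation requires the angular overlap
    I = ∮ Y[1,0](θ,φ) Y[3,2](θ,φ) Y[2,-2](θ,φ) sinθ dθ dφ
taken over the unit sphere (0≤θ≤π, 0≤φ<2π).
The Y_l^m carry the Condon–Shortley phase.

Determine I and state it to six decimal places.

Rules hold: Σm=0, L=6 even, 2≤2≤4.
N = 3·7·5 = 105
Δ = 2!·0!·4!/7! = 1/105
Racah Σ t=1..1: t=1:−1/4 = -1/4
⇒ 3j(1 3 2; 0 0 0)² = 3/35, sgn -1
Racah Σ t=1..1: t=1:−1/24 = -1/24
⇒ 3j(1 3 2; 0 2 -2)² = 1/21, sgn -1
4πI² = N·(3j₀)²·(3jₘ)² = 3/7
I = +1·√(0.428571/4π) = 0.18467439

0.184674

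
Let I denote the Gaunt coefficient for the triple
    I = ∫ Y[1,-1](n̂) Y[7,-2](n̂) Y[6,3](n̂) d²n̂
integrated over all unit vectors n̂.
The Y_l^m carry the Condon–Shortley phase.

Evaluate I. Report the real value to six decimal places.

m-sum 0 ✓  L=14 even ✓  6≤6≤8 ✓
Π(2lᵢ+1) = 3×15×13 = 585
triangle coeff Δ(1,7,6) = 1/1365
Σ_t [1,1]: t=1:−1/518400 = -1/518400
(3j)²=7/195 [(1 7 6; 0 0 0)], sign=-1
Σ_t [2,2]: t=2:+1/4354560 = 1/4354560
(3j)²=2/273 [(1 7 6; -1 -2 3)], sign=-1
⇒ 4πI² = 2/13
I = (+1)√(2/13/(4π)) = 0.11064668

0.110647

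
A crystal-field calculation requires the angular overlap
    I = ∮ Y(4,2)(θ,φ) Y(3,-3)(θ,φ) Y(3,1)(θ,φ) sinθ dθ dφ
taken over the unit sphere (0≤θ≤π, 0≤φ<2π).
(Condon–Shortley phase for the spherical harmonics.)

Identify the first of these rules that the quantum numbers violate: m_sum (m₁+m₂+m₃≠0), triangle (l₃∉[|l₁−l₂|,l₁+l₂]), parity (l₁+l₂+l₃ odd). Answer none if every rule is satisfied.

none

azimuthal sum: 2 − 3 + 1 = 0  ✓
1 ≤ 3 ≤ 7 (triangle on l)  ✓
L = 4 + 3 + 3 = 10 (even)  ✓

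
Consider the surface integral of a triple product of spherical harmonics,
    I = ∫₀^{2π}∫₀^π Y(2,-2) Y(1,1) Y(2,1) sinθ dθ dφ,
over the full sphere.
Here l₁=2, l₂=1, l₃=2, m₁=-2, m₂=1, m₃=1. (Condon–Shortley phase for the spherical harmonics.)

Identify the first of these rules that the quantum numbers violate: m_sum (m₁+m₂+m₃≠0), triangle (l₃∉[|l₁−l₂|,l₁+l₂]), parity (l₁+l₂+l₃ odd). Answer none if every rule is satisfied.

Σmᵢ = 0  ✓
l₃∈[|l₁−l₂|,l₁+l₂]=[1,3], have l₃=2  ✓
Σlᵢ = 5 ⇒ odd  ✗

parity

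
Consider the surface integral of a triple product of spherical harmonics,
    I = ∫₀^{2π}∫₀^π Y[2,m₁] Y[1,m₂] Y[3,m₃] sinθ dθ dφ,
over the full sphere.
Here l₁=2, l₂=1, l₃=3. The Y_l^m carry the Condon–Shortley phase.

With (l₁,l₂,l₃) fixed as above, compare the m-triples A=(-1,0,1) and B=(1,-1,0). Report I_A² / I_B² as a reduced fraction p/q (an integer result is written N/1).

Shared (l₁,l₂,l₃)=(2,1,3): N and (l;000)² cancel in I_A²/I_B².
A: Δ = 0!·4!·2!/7! = 1/105; Racah Σ t=0..0: t=0:+1/6 = 1/6; ⇒ 3j(2 1 3; -1 0 1)² = 8/105, sgn +1
B: Δ = 0!·4!·2!/7! = 1/105; Racah Σ t=0..0: t=0:+1/12 = 1/12; ⇒ 3j(2 1 3; 1 -1 0)² = 1/35, sgn -1
I_A²/I_B² = (8/105)/(1/35) = 8/3

8/3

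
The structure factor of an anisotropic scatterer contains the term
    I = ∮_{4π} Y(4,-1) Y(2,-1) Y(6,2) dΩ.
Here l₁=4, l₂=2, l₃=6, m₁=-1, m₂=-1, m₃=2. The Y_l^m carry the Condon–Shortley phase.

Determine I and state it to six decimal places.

Rules hold: Σm=0, L=12 even, 2≤6≤6.
N = 9·5·13 = 585
Δ = 0!·8!·4!/13! = 1/6435
Racah Σ t=0..0: t=0:+1/2304 = 1/2304
⇒ 3j(4 2 6; 0 0 0)² = 5/143, sgn +1
Racah Σ t=0..0: t=0:+1/4320 = 1/4320
⇒ 3j(4 2 6; -1 -1 2)² = 224/6435, sgn +1
4πI² = N·(3j₀)²·(3jₘ)² = 1120/1573
I = +1·√(0.712015/4π) = 0.23803440

0.238034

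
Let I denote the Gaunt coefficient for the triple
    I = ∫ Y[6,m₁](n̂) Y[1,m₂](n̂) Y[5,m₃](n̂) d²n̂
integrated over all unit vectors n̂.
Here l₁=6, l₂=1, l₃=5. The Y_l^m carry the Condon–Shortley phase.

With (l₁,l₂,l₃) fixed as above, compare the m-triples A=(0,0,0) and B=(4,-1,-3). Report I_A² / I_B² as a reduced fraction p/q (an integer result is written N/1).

4/5

Shared (l₁,l₂,l₃)=(6,1,5): N and (l;000)² cancel in I_A²/I_B².
A: Δ = 2!·10!·0!/13! = 1/858; Racah Σ t=1..1: t=1:−1/14400 = -1/14400; ⇒ 3j(6 1 5; 0 0 0)² = 6/143, sgn +1
B: Δ = 2!·10!·0!/13! = 1/858; Racah Σ t=0..0: t=0:+1/161280 = 1/161280; ⇒ 3j(6 1 5; 4 -1 -3)² = 15/286, sgn +1
I_A²/I_B² = (6/143)/(15/286) = 4/5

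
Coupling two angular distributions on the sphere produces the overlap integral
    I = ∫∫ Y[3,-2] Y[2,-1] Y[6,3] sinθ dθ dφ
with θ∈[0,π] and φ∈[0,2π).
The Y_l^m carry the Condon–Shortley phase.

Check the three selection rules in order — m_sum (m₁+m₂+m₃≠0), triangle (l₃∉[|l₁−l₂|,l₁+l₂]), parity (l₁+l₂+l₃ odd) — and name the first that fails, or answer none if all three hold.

azimuthal sum: -2 − 1 + 3 = 0  ✓
1 ≤ 6 ≤ 5 (triangle on l)  ✗
L = 3 + 2 + 6 = 11 (odd)

triangle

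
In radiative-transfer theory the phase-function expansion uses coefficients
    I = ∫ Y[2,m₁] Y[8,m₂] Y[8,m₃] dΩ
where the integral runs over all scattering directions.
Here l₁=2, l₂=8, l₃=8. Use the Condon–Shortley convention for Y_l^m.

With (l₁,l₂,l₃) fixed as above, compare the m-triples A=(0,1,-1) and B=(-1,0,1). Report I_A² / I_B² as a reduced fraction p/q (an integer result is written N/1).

529/12

l's match ⇒ only the (l;m) 3-j factors differ between A and B.
A: triangle coeff Δ(2,8,8) = 1/348840; Σ_t [0,2]: t=0:+1/174182400 t=1:−1/29030400 t=2:+1/101606400 = -23/1219276800; (3j)²=529/38760 [(2 8 8; 0 1 -1)], sign=+1
B: triangle coeff Δ(2,8,8) = 1/348840; Σ_t [1,2]: t=1:−1/50803200 t=2:+1/58060800 = -1/406425600; (3j)²=1/3230 [(2 8 8; -1 0 1)], sign=+1
I_A²/I_B² = (529/38760)/(1/3230) = 529/12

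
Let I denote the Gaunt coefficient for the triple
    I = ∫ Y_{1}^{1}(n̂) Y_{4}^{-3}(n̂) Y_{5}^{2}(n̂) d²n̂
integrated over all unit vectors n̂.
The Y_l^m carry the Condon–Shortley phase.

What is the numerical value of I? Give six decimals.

Rules hold: Σm=0, L=10 even, 3≤5≤5.
N = 3·9·11 = 297
Δ = 0!·2!·8!/11! = 1/495
Racah Σ t=0..0: t=0:+1/576 = 1/576
⇒ 3j(1 4 5; 0 0 0)² = 5/99, sgn -1
Racah Σ t=0..0: t=0:+1/10080 = 1/10080
⇒ 3j(1 4 5; 1 -3 2)² = 1/165, sgn -1
4πI² = N·(3j₀)²·(3jₘ)² = 1/11
I = +1·√(0.0909091/4π) = 0.08505478

0.085055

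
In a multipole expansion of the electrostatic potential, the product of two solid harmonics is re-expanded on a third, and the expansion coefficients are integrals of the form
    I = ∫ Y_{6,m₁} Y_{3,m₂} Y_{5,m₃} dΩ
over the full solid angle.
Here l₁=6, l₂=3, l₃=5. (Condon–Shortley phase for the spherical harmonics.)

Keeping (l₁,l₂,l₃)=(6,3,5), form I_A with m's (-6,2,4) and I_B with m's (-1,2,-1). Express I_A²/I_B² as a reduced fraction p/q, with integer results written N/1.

33/14

Same 6,3,5: normalisation and zero-m 3j drop out of the ratio.
A: Δ: 4! 8! 2! / 15! → 1/675675; sum: t=4:+1/967680 = 1/967680; 3j²(6 3 5; -6 2 4) = Δ·Π!·Σ² = 3/91  (sign -1)
B: Δ: 4! 8! 2! / 15! → 1/675675; sum: t=3:−1/6912 t=4:+1/17280 = -1/11520; 3j²(6 3 5; -1 2 -1) = Δ·Π!·Σ² = 2/143  (sign -1)
I_A²/I_B² = (3/91)/(2/143) = 33/14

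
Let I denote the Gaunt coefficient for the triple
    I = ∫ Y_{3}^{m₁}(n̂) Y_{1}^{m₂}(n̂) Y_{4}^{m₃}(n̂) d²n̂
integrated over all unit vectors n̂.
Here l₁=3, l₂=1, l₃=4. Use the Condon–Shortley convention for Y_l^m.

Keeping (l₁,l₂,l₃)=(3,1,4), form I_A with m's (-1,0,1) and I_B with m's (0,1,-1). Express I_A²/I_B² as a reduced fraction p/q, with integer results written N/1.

3/2

Shared (l₁,l₂,l₃)=(3,1,4): N and (l;000)² cancel in I_A²/I_B².
A: Δ = 0!·6!·2!/9! = 1/252; Racah Σ t=0..0: t=0:+1/48 = 1/48; ⇒ 3j(3 1 4; -1 0 1)² = 5/84, sgn -1
B: Δ = 0!·6!·2!/9! = 1/252; Racah Σ t=0..0: t=0:+1/72 = 1/72; ⇒ 3j(3 1 4; 0 1 -1)² = 5/126, sgn -1
I_A²/I_B² = (5/84)/(5/126) = 3/2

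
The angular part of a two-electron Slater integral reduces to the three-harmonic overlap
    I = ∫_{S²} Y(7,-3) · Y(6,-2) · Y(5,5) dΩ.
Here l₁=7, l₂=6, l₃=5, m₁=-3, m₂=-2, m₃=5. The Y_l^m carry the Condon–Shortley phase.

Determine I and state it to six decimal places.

-0.165660

m-sum 0 ✓  L=18 even ✓  1≤5≤13 ✓
Π(2lᵢ+1) = 15×13×11 = 2145
triangle coeff Δ(7,6,5) = 1/174594420
Σ_t [2,6]: t=2:+1/4147200 t=3:−1/207360 t=4:+1/82944 t=5:−1/207360 t=6:+1/4147200 = 1/345600
(3j)²=420/46189 [(7 6 5; 0 0 0)], sign=-1
Σ_t [4,4]: t=4:+1/9953280 = 1/9953280
(3j)²=2450/138567 [(7 6 5; -3 -2 5)], sign=+1
⇒ 4πI² = 5145000/14919047
I = (-1)√(5145000/14919047/(4π)) = -0.16565983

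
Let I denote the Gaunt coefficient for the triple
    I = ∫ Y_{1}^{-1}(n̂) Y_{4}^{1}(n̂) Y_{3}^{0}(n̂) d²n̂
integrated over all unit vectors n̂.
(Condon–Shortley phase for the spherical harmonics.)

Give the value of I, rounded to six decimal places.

Rules hold: Σm=0, L=8 even, 3≤3≤5.
N = 3·9·7 = 189
Δ = 2!·0!·6!/9! = 1/252
Racah Σ t=1..1: t=1:−1/36 = -1/36
⇒ 3j(1 4 3; 0 0 0)² = 4/63, sgn +1
Racah Σ t=2..2: t=2:+1/72 = 1/72
⇒ 3j(1 4 3; -1 1 0)² = 5/126, sgn -1
4πI² = N·(3j₀)²·(3jₘ)² = 10/21
I = -1·√(0.47619/4π) = -0.19466390

-0.194664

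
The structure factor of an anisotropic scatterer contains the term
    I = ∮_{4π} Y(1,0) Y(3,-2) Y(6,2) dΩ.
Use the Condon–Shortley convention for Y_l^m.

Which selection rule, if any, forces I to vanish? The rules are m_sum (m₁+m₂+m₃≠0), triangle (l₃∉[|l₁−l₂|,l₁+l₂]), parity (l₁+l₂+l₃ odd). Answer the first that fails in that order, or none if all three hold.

triangle

azimuthal sum: 0 − 2 + 2 = 0  ✓
2 ≤ 6 ≤ 4 (triangle on l)  ✗
L = 1 + 3 + 6 = 10 (even)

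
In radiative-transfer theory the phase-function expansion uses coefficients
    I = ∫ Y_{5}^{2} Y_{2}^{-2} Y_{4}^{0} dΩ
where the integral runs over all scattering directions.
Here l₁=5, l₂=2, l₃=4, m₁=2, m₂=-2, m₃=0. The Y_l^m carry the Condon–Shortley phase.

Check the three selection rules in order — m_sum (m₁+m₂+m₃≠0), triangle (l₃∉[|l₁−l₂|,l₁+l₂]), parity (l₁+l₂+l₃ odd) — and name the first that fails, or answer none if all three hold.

azimuthal sum: 2 − 2 + 0 = 0  ✓
3 ≤ 4 ≤ 7 (triangle on l)  ✓
L = 5 + 2 + 4 = 11 (odd)  ✗

parity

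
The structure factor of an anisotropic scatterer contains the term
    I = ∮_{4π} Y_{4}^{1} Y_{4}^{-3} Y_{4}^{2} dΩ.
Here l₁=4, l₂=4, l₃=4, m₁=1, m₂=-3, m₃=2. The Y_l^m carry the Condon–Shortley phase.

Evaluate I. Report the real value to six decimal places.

m-sum 0 ✓  L=12 even ✓  0≤4≤8 ✓
Π(2lᵢ+1) = 9×9×9 = 729
triangle coeff Δ(4,4,4) = 1/450450
Σ_t [0,4]: t=0:+1/13824 t=1:−1/216 t=2:+1/64 t=3:−1/216 t=4:+1/13824 = 5/768
(3j)²=18/1001 [(4 4 4; 0 0 0)], sign=+1
Σ_t [0,1]: t=0:+1/864 t=1:−1/576 = -1/1728
(3j)²=5/1287 [(4 4 4; 1 -3 2)], sign=-1
⇒ 4πI² = 7290/143143
I = (-1)√(7290/143143/(4π)) = -0.06366105

-0.063661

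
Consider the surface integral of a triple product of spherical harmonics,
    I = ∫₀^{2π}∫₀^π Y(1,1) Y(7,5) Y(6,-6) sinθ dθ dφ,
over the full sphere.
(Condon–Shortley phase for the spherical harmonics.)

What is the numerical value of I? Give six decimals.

m-sum 0 ✓  L=14 even ✓  6≤6≤8 ✓
Π(2lᵢ+1) = 3×15×13 = 585
triangle coeff Δ(1,7,6) = 1/1365
Σ_t [1,1]: t=1:−1/518400 = -1/518400
(3j)²=7/195 [(1 7 6; 0 0 0)], sign=-1
Σ_t [0,0]: t=0:+1/958003200 = 1/958003200
(3j)²=1/1365 [(1 7 6; 1 5 -6)], sign=+1
⇒ 4πI² = 1/65
I = (-1)√(1/65/(4π)) = -0.03498955

-0.034990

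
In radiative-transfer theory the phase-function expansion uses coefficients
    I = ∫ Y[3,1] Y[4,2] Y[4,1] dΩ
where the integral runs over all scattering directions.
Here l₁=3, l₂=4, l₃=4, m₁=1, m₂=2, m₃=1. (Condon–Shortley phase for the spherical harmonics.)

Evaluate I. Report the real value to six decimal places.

m-sum = 1 + 2 + 1 = 4 ≠ 0 ⇒ I = 0

0.000000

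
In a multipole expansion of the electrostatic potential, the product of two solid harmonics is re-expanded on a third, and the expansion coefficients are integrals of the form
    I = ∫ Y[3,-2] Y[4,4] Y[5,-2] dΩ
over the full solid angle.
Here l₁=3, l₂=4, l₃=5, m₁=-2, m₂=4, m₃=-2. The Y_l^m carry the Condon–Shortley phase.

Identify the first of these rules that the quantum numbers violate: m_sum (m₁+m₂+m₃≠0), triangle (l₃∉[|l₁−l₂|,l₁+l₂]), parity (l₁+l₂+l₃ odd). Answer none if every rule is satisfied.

Σmᵢ = 0  ✓
l₃∈[|l₁−l₂|,l₁+l₂]=[1,7], have l₃=5  ✓
Σlᵢ = 12 ⇒ even  ✓

none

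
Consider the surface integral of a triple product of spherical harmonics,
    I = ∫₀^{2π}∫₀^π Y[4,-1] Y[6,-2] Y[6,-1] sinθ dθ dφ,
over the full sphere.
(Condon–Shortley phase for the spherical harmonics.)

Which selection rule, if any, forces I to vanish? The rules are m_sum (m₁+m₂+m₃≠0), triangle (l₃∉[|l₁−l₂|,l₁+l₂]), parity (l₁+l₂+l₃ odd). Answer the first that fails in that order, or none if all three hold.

m₁+m₂+m₃ = -1 − 2 − 1 = -4  ✗
triangle: |4−6|=2 ≤ l₃=6 ≤ 4+6=10
parity: l₁+l₂+l₃ = 16 is even

m_sum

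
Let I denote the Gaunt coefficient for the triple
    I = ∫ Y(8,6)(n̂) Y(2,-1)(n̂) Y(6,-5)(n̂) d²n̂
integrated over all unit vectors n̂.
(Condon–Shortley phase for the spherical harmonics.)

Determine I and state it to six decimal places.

0.228971

Rules hold: Σm=0, L=16 even, 6≤6≤10.
N = 17·5·13 = 1105
Δ = 4!·12!·0!/17! = 1/30940
Racah Σ t=2..2: t=2:+1/2073600 = 1/2073600
⇒ 3j(8 2 6; 0 0 0)² = 28/1105, sgn +1
Racah Σ t=1..1: t=1:−1/239500800 = -1/239500800
⇒ 3j(8 2 6; 6 -1 -5)² = 2/85, sgn +1
4πI² = N·(3j₀)²·(3jₘ)² = 56/85
I = +1·√(0.658824/4π) = 0.22897055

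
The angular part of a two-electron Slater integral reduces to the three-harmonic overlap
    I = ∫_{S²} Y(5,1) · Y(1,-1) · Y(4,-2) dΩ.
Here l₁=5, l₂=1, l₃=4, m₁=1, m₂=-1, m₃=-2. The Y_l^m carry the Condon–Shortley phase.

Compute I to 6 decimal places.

0.000000

1 − 1 − 2 = -2 ≠ 0: azimuthal integral kills it; I = 0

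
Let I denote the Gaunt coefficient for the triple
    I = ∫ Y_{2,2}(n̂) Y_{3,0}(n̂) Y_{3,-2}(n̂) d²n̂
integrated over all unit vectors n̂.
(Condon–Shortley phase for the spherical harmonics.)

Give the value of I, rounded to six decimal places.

Rules hold: Σm=0, L=8 even, 1≤3≤5.
N = 5·7·7 = 245
Δ = 2!·2!·4!/9! = 1/3780
Racah Σ t=0..2: t=0:+1/24 t=1:−1/4 t=2:+1/24 = -1/6
⇒ 3j(2 3 3; 0 0 0)² = 4/105, sgn +1
Racah Σ t=0..0: t=0:+1/24 = 1/24
⇒ 3j(2 3 3; 2 0 -2)² = 1/21, sgn -1
4πI² = N·(3j₀)²·(3jₘ)² = 4/9
I = -1·√(0.444444/4π) = -0.18806319

-0.188063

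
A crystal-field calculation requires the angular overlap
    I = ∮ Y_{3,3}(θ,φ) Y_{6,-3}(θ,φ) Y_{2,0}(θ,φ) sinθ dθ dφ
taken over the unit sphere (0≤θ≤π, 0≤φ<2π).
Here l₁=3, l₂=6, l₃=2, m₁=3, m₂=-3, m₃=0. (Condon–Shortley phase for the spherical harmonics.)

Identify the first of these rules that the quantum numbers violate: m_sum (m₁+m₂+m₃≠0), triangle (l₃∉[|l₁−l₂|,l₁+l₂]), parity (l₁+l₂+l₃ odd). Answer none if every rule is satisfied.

m₁+m₂+m₃ = 3 − 3 + 0 = 0  ✓
triangle: |3−6|=3 ≤ l₃=2 ≤ 3+6=9  ✗
parity: l₁+l₂+l₃ = 11 is odd

triangle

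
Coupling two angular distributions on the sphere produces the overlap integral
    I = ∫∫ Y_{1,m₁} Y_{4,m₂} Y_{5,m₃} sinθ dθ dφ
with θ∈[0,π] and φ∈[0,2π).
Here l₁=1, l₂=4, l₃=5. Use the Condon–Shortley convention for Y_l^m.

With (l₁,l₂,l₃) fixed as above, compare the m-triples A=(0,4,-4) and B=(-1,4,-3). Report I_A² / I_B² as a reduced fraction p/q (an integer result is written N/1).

9/1

Same 1,4,5: normalisation and zero-m 3j drop out of the ratio.
A: Δ: 0! 2! 8! / 11! → 1/495; sum: t=0:+1/40320 = 1/40320; 3j²(1 4 5; 0 4 -4) = Δ·Π!·Σ² = 1/55  (sign -1)
B: Δ: 0! 2! 8! / 11! → 1/495; sum: t=0:+1/80640 = 1/80640; 3j²(1 4 5; -1 4 -3) = Δ·Π!·Σ² = 1/495  (sign +1)
I_A²/I_B² = (1/55)/(1/495) = 9/1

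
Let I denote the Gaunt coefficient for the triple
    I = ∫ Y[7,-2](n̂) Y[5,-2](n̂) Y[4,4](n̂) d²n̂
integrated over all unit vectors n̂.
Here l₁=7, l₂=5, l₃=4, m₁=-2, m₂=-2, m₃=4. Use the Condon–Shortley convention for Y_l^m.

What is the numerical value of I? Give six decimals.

Checks pass: Σm=0; 16 even; l₃=4∈[2,12].
(2·7+1)(2·5+1)(2·4+1) = 1485
Δ: 8! 6! 2! / 17! → 1/6126120
sum: t=3:−1/69120 t=4:+1/20736 t=5:−1/69120 = 1/51840
3j²(7 5 4; 0 0 0) = Δ·Π!·Σ² = 280/21879  (sign +1)
sum: t=3:−1/1036800 = -1/1036800
3j²(7 5 4; -2 -2 4) = Δ·Π!·Σ² = 98/12155  (sign -1)
combine: 4πI² = 1485·280/21879·98/12155 = 82320/537251
take √, sign -1: I = -0.11042290

-0.110423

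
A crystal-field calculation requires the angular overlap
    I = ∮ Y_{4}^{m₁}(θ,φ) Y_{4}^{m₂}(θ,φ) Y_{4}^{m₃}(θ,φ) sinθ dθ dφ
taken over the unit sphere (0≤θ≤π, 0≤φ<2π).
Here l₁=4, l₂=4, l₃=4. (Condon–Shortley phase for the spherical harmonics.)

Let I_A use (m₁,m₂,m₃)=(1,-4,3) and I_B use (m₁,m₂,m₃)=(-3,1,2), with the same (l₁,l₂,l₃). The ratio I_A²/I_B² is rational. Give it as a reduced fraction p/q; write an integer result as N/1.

7/1

Shared (l₁,l₂,l₃)=(4,4,4): N and (l;000)² cancel in I_A²/I_B².
A: Δ = 4!·4!·4!/13! = 1/450450; Racah Σ t=0..0: t=0:+1/3456 = 1/3456; ⇒ 3j(4 4 4; 1 -4 3)² = 35/1287, sgn -1
B: Δ = 4!·4!·4!/13! = 1/450450; Racah Σ t=3..4: t=3:−1/576 t=4:+1/864 = -1/1728; ⇒ 3j(4 4 4; -3 1 2)² = 5/1287, sgn -1
I_A²/I_B² = (35/1287)/(5/1287) = 7/1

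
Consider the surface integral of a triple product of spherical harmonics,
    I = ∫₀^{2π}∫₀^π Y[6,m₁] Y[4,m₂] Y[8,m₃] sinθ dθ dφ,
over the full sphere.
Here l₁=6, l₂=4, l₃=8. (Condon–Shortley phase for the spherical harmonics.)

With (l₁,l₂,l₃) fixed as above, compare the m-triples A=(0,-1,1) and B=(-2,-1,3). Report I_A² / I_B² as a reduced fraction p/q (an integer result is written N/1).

1225/2816

Same 6,4,8: normalisation and zero-m 3j drop out of the ratio.
A: Δ: 2! 10! 6! / 19! → 1/23279256; sum: t=0:+1/1244160 t=1:−1/691200 t=2:+1/4147200 = -1/2488320; 3j²(6 4 8; 0 -1 1) = Δ·Π!·Σ² = 875/184756  (sign +1)
B: Δ: 2! 10! 6! / 19! → 1/23279256; sum: t=0:+1/5806080 t=1:−1/1451520 t=2:+1/4147200 = -1/3628800; 3j²(6 4 8; -2 -1 3) = Δ·Π!·Σ² = 320/29393  (sign +1)
I_A²/I_B² = (875/184756)/(320/29393) = 1225/2816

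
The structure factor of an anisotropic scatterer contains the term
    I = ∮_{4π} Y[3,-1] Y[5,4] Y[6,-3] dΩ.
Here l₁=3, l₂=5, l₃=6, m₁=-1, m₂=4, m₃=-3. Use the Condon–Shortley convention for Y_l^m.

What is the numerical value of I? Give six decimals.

m-sum 0 ✓  L=14 even ✓  2≤6≤8 ✓
Π(2lᵢ+1) = 7×11×13 = 1001
triangle coeff Δ(3,5,6) = 1/675675
Σ_t [0,2]: t=0:+1/8640 t=1:−1/2304 t=2:+1/8640 = -7/34560
(3j)²=7/429 [(3 5 6; 0 0 0)], sign=-1
Σ_t [1,2]: t=1:−1/241920 t=2:+1/40320 = 1/48384
(3j)²=24/1001 [(3 5 6; -1 4 -3)], sign=-1
⇒ 4πI² = 56/143
I = (+1)√(56/143/(4π)) = 0.17653103

0.176531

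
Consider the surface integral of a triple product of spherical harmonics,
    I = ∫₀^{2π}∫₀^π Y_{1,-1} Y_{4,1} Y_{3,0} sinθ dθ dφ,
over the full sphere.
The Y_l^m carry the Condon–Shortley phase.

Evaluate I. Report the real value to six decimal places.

m-sum 0 ✓  L=8 even ✓  3≤3≤5 ✓
Π(2lᵢ+1) = 3×9×7 = 189
triangle coeff Δ(1,4,3) = 1/252
Σ_t [1,1]: t=1:−1/36 = -1/36
(3j)²=4/63 [(1 4 3; 0 0 0)], sign=+1
Σ_t [2,2]: t=2:+1/72 = 1/72
(3j)²=5/126 [(1 4 3; -1 1 0)], sign=-1
⇒ 4πI² = 10/21
I = (-1)√(10/21/(4π)) = -0.19466390

-0.194664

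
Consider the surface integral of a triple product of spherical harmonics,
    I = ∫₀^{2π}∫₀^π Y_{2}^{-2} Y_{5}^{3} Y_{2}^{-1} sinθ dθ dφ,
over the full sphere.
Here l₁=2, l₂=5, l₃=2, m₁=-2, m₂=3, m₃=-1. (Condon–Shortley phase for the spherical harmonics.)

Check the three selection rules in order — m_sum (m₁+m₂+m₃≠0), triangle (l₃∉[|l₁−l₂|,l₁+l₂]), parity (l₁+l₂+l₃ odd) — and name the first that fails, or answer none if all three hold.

triangle

m₁+m₂+m₃ = -2 + 3 − 1 = 0  ✓
triangle: |2−5|=3 ≤ l₃=2 ≤ 2+5=7  ✗
parity: l₁+l₂+l₃ = 9 is odd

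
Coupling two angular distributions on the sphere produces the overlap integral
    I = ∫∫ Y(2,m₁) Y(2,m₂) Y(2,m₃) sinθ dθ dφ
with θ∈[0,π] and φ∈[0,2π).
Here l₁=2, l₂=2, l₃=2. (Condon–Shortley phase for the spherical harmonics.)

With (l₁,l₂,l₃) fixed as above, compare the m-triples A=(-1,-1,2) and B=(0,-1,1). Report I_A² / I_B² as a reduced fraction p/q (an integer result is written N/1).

6/1

Shared (l₁,l₂,l₃)=(2,2,2): N and (l;000)² cancel in I_A²/I_B².
A: Δ = 2!·2!·2!/7! = 1/630; Racah Σ t=1..1: t=1:−1/4 = -1/4; ⇒ 3j(2 2 2; -1 -1 2)² = 3/35, sgn -1
B: Δ = 2!·2!·2!/7! = 1/630; Racah Σ t=0..1: t=0:+1/4 t=1:−1/2 = -1/4; ⇒ 3j(2 2 2; 0 -1 1)² = 1/70, sgn +1
I_A²/I_B² = (3/35)/(1/70) = 6/1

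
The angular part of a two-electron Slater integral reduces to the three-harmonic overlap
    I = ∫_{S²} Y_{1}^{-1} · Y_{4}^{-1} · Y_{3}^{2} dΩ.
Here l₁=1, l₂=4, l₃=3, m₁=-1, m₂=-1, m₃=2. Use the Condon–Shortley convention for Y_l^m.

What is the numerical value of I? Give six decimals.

-0.106622

Rules hold: Σm=0, L=8 even, 3≤3≤5.
N = 3·9·7 = 189
Δ = 2!·0!·6!/9! = 1/252
Racah Σ t=1..1: t=1:−1/36 = -1/36
⇒ 3j(1 4 3; 0 0 0)² = 4/63, sgn +1
Racah Σ t=2..2: t=2:+1/240 = 1/240
⇒ 3j(1 4 3; -1 -1 2)² = 1/84, sgn -1
4πI² = N·(3j₀)²·(3jₘ)² = 1/7
I = -1·√(0.142857/4π) = -0.10662181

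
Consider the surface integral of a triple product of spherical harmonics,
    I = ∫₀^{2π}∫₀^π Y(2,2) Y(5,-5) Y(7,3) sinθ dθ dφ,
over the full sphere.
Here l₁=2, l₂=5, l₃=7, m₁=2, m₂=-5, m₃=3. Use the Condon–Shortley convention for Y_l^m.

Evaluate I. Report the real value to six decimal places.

-0.011332

m-sum 0 ✓  L=14 even ✓  3≤7≤7 ✓
Π(2lᵢ+1) = 5×11×15 = 825
triangle coeff Δ(2,5,7) = 1/15015
Σ_t [0,0]: t=0:+1/57600 = 1/57600
(3j)²=21/715 [(2 5 7; 0 0 0)], sign=-1
Σ_t [0,0]: t=0:+1/87091200 = 1/87091200
(3j)²=1/15015 [(2 5 7; 2 -5 3)], sign=+1
⇒ 4πI² = 3/1859
I = (-1)√(3/1859/(4π)) = -0.01133225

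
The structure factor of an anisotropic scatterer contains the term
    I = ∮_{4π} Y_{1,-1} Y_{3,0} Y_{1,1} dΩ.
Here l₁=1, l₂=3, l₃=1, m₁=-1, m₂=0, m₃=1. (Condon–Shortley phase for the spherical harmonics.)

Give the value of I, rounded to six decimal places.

|1−3|≤1≤1+3 violated ⇒ I = 0

0.000000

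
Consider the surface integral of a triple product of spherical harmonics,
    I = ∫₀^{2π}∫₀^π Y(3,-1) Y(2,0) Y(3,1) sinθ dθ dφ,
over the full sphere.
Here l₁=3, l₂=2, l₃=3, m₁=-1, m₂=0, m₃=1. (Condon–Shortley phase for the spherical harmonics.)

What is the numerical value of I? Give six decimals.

Checks pass: Σm=0; 8 even; l₃=3∈[1,5].
(2·3+1)(2·2+1)(2·3+1) = 245
Δ: 2! 4! 2! / 9! → 1/3780
sum: t=0:+1/24 t=1:−1/4 t=2:+1/24 = -1/6
3j²(3 2 3; 0 0 0) = Δ·Π!·Σ² = 4/105  (sign +1)
sum: t=0:+1/96 t=1:−1/6 t=2:+1/16 = -3/32
3j²(3 2 3; -1 0 1) = Δ·Π!·Σ² = 3/140  (sign -1)
combine: 4πI² = 245·4/105·3/140 = 1/5
take √, sign -1: I = -0.12615663

-0.126157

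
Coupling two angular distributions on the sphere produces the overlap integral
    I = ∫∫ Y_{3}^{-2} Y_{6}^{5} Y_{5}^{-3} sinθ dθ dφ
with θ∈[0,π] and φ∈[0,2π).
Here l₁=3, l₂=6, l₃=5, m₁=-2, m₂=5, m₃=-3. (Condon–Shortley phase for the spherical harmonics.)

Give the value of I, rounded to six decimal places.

-0.169016

Rules hold: Σm=0, L=14 even, 3≤5≤9.
N = 7·13·11 = 1001
Δ = 4!·2!·8!/15! = 1/675675
Racah Σ t=1..3: t=1:−1/8640 t=2:+1/2304 t=3:−1/8640 = 7/34560
⇒ 3j(3 6 5; 0 0 0)² = 7/429, sgn -1
Racah Σ t=3..4: t=3:−1/483840 t=4:+1/120960 = 1/161280
⇒ 3j(3 6 5; -2 5 -3)² = 2/91, sgn +1
4πI² = N·(3j₀)²·(3jₘ)² = 14/39
I = -1·√(0.358974/4π) = -0.16901560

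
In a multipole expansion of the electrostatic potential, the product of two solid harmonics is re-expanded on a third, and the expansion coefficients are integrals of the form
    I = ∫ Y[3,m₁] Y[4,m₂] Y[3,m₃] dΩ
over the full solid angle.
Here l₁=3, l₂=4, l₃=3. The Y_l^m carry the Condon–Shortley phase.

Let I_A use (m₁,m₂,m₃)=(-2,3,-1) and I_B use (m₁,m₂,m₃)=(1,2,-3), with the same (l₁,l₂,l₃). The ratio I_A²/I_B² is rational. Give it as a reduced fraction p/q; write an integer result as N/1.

Same 3,4,3: normalisation and zero-m 3j drop out of the ratio.
A: Δ: 4! 2! 4! / 11! → 1/34650; sum: t=3:−1/288 t=4:+1/144 = 1/288; 3j²(3 4 3; -2 3 -1) = Δ·Π!·Σ² = 1/99  (sign +1)
B: Δ: 4! 2! 4! / 11! → 1/34650; sum: t=2:+1/192 = 1/192; 3j²(3 4 3; 1 2 -3) = Δ·Π!·Σ² = 3/77  (sign +1)
I_A²/I_B² = (1/99)/(3/77) = 7/27

7/27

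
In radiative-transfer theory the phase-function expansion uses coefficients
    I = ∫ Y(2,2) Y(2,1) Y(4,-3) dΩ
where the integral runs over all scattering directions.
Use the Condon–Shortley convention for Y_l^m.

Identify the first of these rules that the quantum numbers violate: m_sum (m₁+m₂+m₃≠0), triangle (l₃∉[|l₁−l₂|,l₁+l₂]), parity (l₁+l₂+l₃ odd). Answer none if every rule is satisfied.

none

Σmᵢ = 0  ✓
l₃∈[|l₁−l₂|,l₁+l₂]=[0,4], have l₃=4  ✓
Σlᵢ = 8 ⇒ even  ✓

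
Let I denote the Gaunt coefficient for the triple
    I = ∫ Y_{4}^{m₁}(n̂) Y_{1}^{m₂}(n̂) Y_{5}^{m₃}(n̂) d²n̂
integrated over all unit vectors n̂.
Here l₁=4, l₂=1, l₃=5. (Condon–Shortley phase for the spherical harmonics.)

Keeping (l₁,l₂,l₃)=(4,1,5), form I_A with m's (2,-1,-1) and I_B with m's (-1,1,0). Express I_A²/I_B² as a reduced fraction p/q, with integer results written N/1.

Same 4,1,5: normalisation and zero-m 3j drop out of the ratio.
A: Δ: 0! 8! 2! / 11! → 1/495; sum: t=0:+1/2880 = 1/2880; 3j²(4 1 5; 2 -1 -1) = Δ·Π!·Σ² = 2/165  (sign +1)
B: Δ: 0! 8! 2! / 11! → 1/495; sum: t=0:+1/1440 = 1/1440; 3j²(4 1 5; -1 1 0) = Δ·Π!·Σ² = 2/99  (sign -1)
I_A²/I_B² = (2/165)/(2/99) = 3/5

3/5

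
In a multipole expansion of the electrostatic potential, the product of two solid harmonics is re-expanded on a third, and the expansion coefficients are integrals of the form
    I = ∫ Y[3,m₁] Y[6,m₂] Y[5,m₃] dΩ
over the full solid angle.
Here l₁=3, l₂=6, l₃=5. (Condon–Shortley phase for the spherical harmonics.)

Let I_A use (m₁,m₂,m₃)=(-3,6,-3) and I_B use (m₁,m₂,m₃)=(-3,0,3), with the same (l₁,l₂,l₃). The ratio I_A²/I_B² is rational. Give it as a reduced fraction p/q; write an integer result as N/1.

33/28

Same 3,6,5: normalisation and zero-m 3j drop out of the ratio.
A: Δ: 4! 2! 8! / 15! → 1/675675; sum: t=4:+1/1935360 = 1/1935360; 3j²(3 6 5; -3 6 -3) = Δ·Π!·Σ² = 1/91  (sign +1)
B: Δ: 4! 2! 8! / 15! → 1/675675; sum: t=4:+1/69120 = 1/69120; 3j²(3 6 5; -3 0 3) = Δ·Π!·Σ² = 4/429  (sign +1)
I_A²/I_B² = (1/91)/(4/429) = 33/28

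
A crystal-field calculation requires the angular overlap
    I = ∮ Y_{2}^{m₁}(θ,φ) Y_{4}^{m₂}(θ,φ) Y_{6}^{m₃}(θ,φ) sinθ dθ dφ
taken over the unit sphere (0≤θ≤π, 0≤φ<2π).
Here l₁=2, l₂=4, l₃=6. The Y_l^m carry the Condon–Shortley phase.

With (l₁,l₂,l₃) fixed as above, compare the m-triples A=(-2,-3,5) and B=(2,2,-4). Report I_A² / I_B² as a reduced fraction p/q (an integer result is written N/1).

11/7

l's match ⇒ only the (l;m) 3-j factors differ between A and B.
A: triangle coeff Δ(2,4,6) = 1/6435; Σ_t [0,0]: t=0:+1/120960 = 1/120960; (3j)²=2/39 [(2 4 6; -2 -3 5)], sign=-1
B: triangle coeff Δ(2,4,6) = 1/6435; Σ_t [0,0]: t=0:+1/34560 = 1/34560; (3j)²=14/429 [(2 4 6; 2 2 -4)], sign=+1
I_A²/I_B² = (2/39)/(14/429) = 11/7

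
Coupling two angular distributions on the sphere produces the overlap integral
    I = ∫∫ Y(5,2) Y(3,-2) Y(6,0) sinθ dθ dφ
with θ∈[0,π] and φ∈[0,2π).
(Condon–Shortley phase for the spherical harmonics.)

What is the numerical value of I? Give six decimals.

m-sum 0 ✓  L=14 even ✓  2≤6≤8 ✓
Π(2lᵢ+1) = 11×7×13 = 1001
triangle coeff Δ(5,3,6) = 1/675675
Σ_t [0,2]: t=0:+1/8640 t=1:−1/2304 t=2:+1/8640 = -7/34560
(3j)²=7/429 [(5 3 6; 0 0 0)], sign=-1
Σ_t [0,1]: t=0:+1/8640 t=1:−1/34560 = 1/11520
(3j)²=3/143 [(5 3 6; 2 -2 0)], sign=+1
⇒ 4πI² = 49/143
I = (-1)√(49/143/(4π)) = -0.16512966

-0.165130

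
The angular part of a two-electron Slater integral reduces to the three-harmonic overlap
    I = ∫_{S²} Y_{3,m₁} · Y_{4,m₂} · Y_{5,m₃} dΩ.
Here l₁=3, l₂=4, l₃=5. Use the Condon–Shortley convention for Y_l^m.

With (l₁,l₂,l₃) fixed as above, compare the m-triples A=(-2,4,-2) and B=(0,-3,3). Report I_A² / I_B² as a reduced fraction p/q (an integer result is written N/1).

l's match ⇒ only the (l;m) 3-j factors differ between A and B.
A: triangle coeff Δ(3,4,5) = 1/180180; Σ_t [2,2]: t=2:+1/8640 = 1/8640; (3j)²=14/1287 [(3 4 5; -2 4 -2)], sign=-1
B: triangle coeff Δ(3,4,5) = 1/180180; Σ_t [0,1]: t=0:+1/1440 t=1:−1/2880 = 1/2880; (3j)²=7/715 [(3 4 5; 0 -3 3)], sign=+1
I_A²/I_B² = (14/1287)/(7/715) = 10/9

10/9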